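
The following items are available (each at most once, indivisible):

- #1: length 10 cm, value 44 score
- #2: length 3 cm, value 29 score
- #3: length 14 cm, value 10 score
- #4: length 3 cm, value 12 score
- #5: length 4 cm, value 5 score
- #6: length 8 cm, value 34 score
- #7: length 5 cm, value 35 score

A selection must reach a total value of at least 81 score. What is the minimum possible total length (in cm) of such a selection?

15

Subsets with value ≥ 81, sorted by total length:
- #2+#4+#5+#7: length 15, value 81
- #2+#6+#7: length 16, value 98
- #1+#2+#4: length 16, value 85
Minimum length: 15 cm.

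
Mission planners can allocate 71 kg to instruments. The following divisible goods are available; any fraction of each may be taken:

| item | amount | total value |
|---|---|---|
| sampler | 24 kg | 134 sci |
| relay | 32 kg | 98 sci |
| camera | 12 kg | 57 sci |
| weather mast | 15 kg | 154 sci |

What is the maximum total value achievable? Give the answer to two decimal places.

Take in order of value per unit:
- weather mast (154/15 per unit): all 15 → value 154, running total 154.00
- sampler (134/24 per unit): all 24 → value 134, running total 288.00
- camera (57/12 per unit): all 12 → value 57, running total 345.00
- relay (98/32 per unit): 20 of 32 → value 20×98/32 = 61.2500, running total 406.25
Total 406.25.

406.25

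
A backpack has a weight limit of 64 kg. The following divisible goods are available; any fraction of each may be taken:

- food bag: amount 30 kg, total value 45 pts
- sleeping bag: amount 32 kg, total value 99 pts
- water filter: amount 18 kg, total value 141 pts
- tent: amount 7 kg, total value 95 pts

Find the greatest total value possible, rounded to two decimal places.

345.50

Take in order of value per unit:
- tent (95/7 per unit): all 7 → value 95, running total 95.00
- water filter (141/18 per unit): all 18 → value 141, running total 236.00
- sleeping bag (99/32 per unit): all 32 → value 99, running total 335.00
- food bag (45/30 per unit): 7 of 30 → value 7×45/30 = 10.5000, running total 345.50
Total 345.50.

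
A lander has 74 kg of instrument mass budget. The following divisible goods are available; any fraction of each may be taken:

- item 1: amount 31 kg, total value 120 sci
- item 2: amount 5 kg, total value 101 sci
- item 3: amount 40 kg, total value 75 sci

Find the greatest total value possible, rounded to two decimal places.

292.25

Take in order of value per unit:
- item 2 (101/5 per unit): all 5 → value 101, running total 101.00
- item 1 (120/31 per unit): all 31 → value 120, running total 221.00
- item 3 (75/40 per unit): 38 of 40 → value 38×75/40 = 71.2500, running total 292.25
Total 292.25.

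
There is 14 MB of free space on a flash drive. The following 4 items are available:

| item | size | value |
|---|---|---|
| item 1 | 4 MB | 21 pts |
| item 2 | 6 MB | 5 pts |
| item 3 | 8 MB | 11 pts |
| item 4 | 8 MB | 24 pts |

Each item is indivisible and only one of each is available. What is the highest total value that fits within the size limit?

This is a 0/1 knapsack; check combinations near the capacity.
- item 1+item 4: size 4+8=12, value 21+24=45
- item 1+item 3: size 4+8=12, value 21+11=32
- item 2+item 4: size 6+8=14, value 5+24=29
- item 1+item 2: size 4+6=10, value 21+5=26
Best: 45 pts.

45 pts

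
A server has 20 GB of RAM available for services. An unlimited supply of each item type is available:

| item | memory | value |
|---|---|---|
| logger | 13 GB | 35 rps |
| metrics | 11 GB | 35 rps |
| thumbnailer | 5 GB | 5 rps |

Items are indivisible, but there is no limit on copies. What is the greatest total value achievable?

40 rps

Best value-per-unit is metrics at 35/11; filling with it alone gives 1×35 = 35.
Optimal mix: 1×logger + 1×thumbnailer → memory 18, value 40.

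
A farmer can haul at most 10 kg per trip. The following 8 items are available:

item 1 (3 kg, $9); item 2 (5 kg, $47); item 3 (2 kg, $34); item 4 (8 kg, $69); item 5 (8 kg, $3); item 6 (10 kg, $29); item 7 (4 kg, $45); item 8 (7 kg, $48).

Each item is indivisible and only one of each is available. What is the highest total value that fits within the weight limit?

Check high-value combinations within 10 kg:
- item 3+item 4: weight 2+8=10, value 34+69=103
- item 2+item 7: weight 5+4=9, value 47+45=92
- item 1+item 2+item 3: weight 3+5+2=10, value 9+47+34=90
- item 1+item 3+item 7: weight 3+2+4=9, value 9+34+45=88
Best: $103.

$103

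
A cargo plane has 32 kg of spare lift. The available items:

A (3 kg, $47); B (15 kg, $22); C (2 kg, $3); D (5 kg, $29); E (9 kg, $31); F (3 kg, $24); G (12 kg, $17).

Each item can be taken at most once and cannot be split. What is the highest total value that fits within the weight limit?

This is a 0/1 knapsack; check combinations near the capacity.
- A+D+E+F+G: weight 3+5+9+3+12=32, value 47+29+31+24+17=148
- A+C+D+E+F: weight 3+2+5+9+3=22, value 47+3+29+31+24=134
- A+D+E+F: weight 3+5+9+3=20, value 47+29+31+24=131
Best: $148.

$148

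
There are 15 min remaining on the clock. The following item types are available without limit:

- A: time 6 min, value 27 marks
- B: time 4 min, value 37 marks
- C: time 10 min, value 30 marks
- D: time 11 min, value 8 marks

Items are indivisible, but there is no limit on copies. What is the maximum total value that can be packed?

111 marks

Best value-per-unit is B at 37/4, and filling with it alone uses time 3×4=12. No mix of the others beats 3×37 = 111.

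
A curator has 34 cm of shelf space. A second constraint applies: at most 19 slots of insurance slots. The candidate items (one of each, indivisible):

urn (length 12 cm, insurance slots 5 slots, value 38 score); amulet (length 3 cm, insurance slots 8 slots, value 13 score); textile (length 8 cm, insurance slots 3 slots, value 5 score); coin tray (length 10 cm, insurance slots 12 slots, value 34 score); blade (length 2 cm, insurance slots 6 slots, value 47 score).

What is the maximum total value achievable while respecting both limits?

98 score

Feasible sets respecting both limits:
- urn+amulet+blade: length 17, insurance slots 19, value 98
- urn+textile+blade: length 22, insurance slots 14, value 90
- urn+blade: length 14, insurance slots 11, value 85
Best: 98 score.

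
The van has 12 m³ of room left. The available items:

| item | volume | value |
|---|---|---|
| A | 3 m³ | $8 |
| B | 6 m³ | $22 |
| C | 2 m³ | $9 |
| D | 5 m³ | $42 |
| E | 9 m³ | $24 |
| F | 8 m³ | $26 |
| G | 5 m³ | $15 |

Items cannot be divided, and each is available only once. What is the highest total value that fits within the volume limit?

$66

Check high-value combinations within 12 m³:
- C+D+G: volume 2+5+5=12, value 9+42+15=66
- B+D: volume 6+5=11, value 22+42=64
- A+C+D: volume 3+2+5=10, value 8+9+42=59
- D+G: volume 5+5=10, value 42+15=57
- C+D: volume 2+5=7, value 9+42=51
Best: $66.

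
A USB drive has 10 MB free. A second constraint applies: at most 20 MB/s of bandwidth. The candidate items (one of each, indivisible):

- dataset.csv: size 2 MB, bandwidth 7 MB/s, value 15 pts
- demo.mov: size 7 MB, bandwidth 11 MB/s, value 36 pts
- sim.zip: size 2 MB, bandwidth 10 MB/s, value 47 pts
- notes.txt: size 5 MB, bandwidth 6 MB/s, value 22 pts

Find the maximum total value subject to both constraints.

Feasible sets respecting both limits:
- sim.zip+notes.txt: size 7, bandwidth 16, value 69
- dataset.csv+sim.zip: size 4, bandwidth 17, value 62
- dataset.csv+demo.mov: size 9, bandwidth 18, value 51
- sim.zip: size 2, bandwidth 10, value 47
Best: 69 pts.

69 pts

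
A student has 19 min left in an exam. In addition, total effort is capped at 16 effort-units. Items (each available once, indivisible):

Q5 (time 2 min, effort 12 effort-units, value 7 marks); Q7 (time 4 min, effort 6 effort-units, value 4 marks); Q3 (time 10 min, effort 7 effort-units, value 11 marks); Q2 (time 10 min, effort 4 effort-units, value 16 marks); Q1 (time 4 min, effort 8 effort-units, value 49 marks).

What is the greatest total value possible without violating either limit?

65 marks

Feasible sets respecting both limits:
- Q2+Q1: time 14, effort 12, value 65
- Q3+Q1: time 14, effort 15, value 60
- Q7+Q1: time 8, effort 14, value 53
- Q1: time 4, effort 8, value 49
Best: 65 marks.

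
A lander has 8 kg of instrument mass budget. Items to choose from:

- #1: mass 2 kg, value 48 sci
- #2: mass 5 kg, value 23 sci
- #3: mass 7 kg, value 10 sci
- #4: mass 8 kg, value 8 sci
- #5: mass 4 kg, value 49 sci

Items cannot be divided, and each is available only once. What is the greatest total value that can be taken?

Check high-value combinations within 8 kg:
- #1+#5: mass 2+4=6, value 48+49=97
- #1+#2: mass 2+5=7, value 48+23=71
- #5: mass 4, value 49
Best: 97 sci.

97 sci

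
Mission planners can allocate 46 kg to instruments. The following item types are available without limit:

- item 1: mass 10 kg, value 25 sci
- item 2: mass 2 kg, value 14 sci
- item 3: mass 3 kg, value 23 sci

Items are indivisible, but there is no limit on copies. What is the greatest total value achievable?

350 sci

Best value-per-unit is item 3 at 23/3; filling with it alone gives 15×23 = 345.
Optimal mix: 2×item 2 + 14×item 3 → mass 46, value 350.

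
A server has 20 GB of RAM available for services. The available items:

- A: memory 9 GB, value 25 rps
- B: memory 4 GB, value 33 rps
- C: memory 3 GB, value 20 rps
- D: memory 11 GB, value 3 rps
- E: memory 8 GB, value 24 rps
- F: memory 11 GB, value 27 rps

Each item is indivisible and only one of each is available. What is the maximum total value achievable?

Check high-value combinations within 20 GB:
- B+C+F: memory 4+3+11=18, value 33+20+27=80
- A+B+C: memory 9+4+3=16, value 25+33+20=78
- B+C+E: memory 4+3+8=15, value 33+20+24=77
- A+C+E: memory 9+3+8=20, value 25+20+24=69
Best: 80 rps.

80 rps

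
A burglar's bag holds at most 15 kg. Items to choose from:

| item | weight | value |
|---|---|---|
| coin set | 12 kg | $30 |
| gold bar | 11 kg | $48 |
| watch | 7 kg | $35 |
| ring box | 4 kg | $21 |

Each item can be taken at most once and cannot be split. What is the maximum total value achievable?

$69

Check high-value combinations within 15 kg:
- gold bar+ring box: weight 11+4=15, value 48+21=69
- watch+ring box: weight 7+4=11, value 35+21=56
- gold bar: weight 11, value 48
- watch: weight 7, value 35
Best: $69.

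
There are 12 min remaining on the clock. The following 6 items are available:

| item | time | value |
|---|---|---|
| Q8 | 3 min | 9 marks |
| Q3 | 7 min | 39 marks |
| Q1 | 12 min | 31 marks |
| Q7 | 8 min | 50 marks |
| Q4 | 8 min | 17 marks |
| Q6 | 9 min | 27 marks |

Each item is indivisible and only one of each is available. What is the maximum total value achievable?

Check high-value combinations within 12 min:
- Q8+Q7: time 3+8=11, value 9+50=59
- Q7: time 8, value 50
- Q8+Q3: time 3+7=10, value 9+39=48
- Q3: time 7, value 39
Best: 59 marks.

59 marks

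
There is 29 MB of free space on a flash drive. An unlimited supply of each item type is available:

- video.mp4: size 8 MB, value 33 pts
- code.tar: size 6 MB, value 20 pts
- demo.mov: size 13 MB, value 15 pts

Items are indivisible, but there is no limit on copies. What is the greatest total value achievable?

Best value-per-unit is video.mp4 at 33/8; filling with it alone gives 3×33 = 99.
Optimal mix: 2×video.mp4 + 2×code.tar → size 28, value 106.

106 pts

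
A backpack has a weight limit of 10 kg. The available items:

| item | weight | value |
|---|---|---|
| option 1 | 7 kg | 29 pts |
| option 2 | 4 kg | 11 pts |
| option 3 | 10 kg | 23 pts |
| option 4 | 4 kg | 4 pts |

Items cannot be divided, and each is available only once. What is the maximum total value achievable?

29 pts

Check high-value combinations within 10 kg:
- option 1: weight 7, value 29
- option 3: weight 10, value 23
- option 2+option 4: weight 4+4=8, value 11+4=15
- option 2: weight 4, value 11
Best: 29 pts.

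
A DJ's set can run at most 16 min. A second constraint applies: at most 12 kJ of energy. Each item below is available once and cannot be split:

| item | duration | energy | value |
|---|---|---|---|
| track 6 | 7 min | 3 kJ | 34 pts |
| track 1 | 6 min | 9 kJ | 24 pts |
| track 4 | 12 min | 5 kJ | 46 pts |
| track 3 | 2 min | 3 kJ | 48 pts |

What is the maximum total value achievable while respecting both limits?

Feasible sets respecting both limits:
- track 4+track 3: duration 14, energy 8, value 94
- track 6+track 3: duration 9, energy 6, value 82
- track 1+track 3: duration 8, energy 12, value 72
Best: 94 pts.

94 pts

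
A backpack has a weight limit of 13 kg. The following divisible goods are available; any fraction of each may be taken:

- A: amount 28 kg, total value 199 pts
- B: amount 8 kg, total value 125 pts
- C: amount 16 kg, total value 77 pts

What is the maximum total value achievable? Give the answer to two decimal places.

Take in order of value per unit:
- B (125/8 per unit): all 8 → value 125, running total 125.00
- A (199/28 per unit): 5 of 28 → value 5×199/28 = 35.5357, running total 160.54
Total 160.54.

160.54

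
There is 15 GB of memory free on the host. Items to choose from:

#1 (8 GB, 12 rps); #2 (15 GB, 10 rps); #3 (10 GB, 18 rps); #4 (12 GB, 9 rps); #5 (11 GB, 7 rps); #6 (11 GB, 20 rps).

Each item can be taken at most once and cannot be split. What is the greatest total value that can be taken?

20 rps

Check high-value combinations within 15 GB:
- #6: memory 11, value 20
- #3: memory 10, value 18
- #1: memory 8, value 12
- #2: memory 15, value 10
Best: 20 rps.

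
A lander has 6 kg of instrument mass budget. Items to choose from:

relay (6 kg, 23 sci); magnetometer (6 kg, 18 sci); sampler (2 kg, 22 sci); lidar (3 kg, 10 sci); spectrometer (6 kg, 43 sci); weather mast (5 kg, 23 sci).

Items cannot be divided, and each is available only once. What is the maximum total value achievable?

Check high-value combinations within 6 kg:
- spectrometer: mass 6, value 43
- sampler+lidar: mass 2+3=5, value 22+10=32
- weather mast: mass 5, value 23
Best: 43 sci.

43 sci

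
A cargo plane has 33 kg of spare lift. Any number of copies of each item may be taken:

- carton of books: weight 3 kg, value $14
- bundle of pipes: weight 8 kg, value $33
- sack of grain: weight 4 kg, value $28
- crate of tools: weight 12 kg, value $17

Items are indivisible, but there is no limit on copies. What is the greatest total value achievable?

$224

Best value-per-unit is sack of grain at 28/4, and filling with it alone uses weight 8×4=32. No mix of the others beats 8×28 = 224.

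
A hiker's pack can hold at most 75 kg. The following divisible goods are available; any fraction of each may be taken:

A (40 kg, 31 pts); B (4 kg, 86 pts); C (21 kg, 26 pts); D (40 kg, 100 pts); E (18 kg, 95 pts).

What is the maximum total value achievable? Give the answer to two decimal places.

Take in order of value per unit:
- B (86/4 per unit): all 4 → value 86, running total 86.00
- E (95/18 per unit): all 18 → value 95, running total 181.00
- D (100/40 per unit): all 40 → value 100, running total 281.00
- C (26/21 per unit): 13 of 21 → value 13×26/21 = 16.0952, running total 297.10
Total 297.10.

297.10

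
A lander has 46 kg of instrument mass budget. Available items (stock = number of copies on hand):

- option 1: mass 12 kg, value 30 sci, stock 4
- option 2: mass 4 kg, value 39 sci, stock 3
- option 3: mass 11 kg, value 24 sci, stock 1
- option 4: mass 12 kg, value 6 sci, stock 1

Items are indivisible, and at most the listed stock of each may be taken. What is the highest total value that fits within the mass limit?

177 sci

Top feasible selections:
- 2×option 1 + 3×option 2: mass 36, value 177
- 1×option 1 + 3×option 2 + 1×option 3: mass 35, value 171
- 3×option 1 + 2×option 2: mass 44, value 168
- 2×option 1 + 2×option 2 + 1×option 3: mass 43, value 162
Best: 177 sci.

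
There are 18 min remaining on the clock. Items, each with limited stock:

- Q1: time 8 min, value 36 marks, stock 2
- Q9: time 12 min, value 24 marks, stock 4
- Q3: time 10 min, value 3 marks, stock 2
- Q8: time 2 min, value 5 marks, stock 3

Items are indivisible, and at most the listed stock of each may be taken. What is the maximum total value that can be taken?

77 marks

Best selections within time 18 and stock limits:
- 2×Q1 + 1×Q8: time 18, value 77
- 2×Q1: time 16, value 72
- 1×Q1 + 3×Q8: time 14, value 51
- 1×Q1 + 2×Q8: time 12, value 46
Best: 77 marks.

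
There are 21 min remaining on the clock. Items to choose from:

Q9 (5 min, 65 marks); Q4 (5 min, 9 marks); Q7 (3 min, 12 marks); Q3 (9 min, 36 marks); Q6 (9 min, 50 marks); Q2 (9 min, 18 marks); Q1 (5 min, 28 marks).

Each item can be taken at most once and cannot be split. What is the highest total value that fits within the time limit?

Check high-value combinations within 21 min:
- Q9+Q6+Q1: time 5+9+5=19, value 65+50+28=143
- Q9+Q3+Q1: time 5+9+5=19, value 65+36+28=129
- Q9+Q7+Q6: time 5+3+9=17, value 65+12+50=127
- Q9+Q4+Q6: time 5+5+9=19, value 65+9+50=124
- Q9+Q6: time 5+9=14, value 65+50=115
Best: 143 marks.

143 marks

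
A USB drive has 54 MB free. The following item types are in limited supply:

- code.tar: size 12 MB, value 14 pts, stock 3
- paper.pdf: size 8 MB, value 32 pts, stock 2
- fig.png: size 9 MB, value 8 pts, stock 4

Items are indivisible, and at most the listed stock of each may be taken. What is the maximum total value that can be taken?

Best selections within size 54 and stock limits:
- 3×code.tar + 2×paper.pdf: size 52, value 106
- 2×code.tar + 2×paper.pdf + 1×fig.png: size 49, value 100
- 2×paper.pdf + 4×fig.png: size 52, value 96
- 1×code.tar + 2×paper.pdf + 2×fig.png: size 46, value 94
Best: 106 pts.

106 pts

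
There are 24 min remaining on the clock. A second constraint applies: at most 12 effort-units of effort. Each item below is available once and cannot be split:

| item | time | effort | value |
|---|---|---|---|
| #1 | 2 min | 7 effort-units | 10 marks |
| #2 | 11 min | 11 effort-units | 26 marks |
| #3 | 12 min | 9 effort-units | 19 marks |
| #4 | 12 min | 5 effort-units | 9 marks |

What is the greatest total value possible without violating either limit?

Feasible sets respecting both limits:
- #2: time 11, effort 11, value 26
- #3: time 12, effort 9, value 19
- #1+#4: time 14, effort 12, value 19
Best: 26 marks.

26 marks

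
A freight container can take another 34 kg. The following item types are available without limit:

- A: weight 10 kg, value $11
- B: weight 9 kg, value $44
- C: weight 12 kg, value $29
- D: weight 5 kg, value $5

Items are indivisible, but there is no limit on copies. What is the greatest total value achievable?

Best value-per-unit is B at 44/9; filling with it alone gives 3×44 = 132.
Optimal mix: 3×B + 1×D → weight 32, value 137.

$137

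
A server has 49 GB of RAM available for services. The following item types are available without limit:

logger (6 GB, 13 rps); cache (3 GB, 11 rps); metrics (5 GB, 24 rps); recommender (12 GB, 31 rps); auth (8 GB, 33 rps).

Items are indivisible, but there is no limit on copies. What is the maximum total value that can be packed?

227 rps

Best value-per-unit is metrics at 24/5; filling with it alone gives 9×24 = 216.
Optimal mix: 1×cache + 9×metrics → memory 48, value 227.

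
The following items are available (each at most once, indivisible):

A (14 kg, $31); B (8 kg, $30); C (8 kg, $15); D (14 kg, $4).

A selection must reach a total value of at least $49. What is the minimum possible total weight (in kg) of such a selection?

Subsets with value ≥ 49, sorted by total weight:
- A+B: weight 22, value 61
- A+B+C: weight 30, value 76
- B+C+D: weight 30, value 49
Minimum weight: 22 kg.

22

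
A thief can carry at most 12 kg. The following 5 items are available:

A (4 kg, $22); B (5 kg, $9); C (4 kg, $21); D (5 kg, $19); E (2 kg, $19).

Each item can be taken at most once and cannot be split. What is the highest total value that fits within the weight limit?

This is a 0/1 knapsack; check combinations near the capacity.
- A+C+E: weight 4+4+2=10, value 22+21+19=62
- A+D+E: weight 4+5+2=11, value 22+19+19=60
- C+D+E: weight 4+5+2=11, value 21+19+19=59
- A+B+E: weight 4+5+2=11, value 22+9+19=50
- B+C+E: weight 5+4+2=11, value 9+21+19=49
Best: $62.

$62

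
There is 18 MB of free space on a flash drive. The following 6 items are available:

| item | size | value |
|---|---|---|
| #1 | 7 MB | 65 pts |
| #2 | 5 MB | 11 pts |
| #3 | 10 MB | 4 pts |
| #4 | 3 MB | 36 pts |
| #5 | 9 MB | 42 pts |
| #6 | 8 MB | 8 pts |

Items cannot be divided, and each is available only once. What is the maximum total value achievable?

Check high-value combinations within 18 MB:
- #1+#2+#4: size 7+5+3=15, value 65+11+36=112
- #1+#4+#6: size 7+3+8=18, value 65+36+8=109
- #1+#5: size 7+9=16, value 65+42=107
- #1+#4: size 7+3=10, value 65+36=101
Best: 112 pts.

112 pts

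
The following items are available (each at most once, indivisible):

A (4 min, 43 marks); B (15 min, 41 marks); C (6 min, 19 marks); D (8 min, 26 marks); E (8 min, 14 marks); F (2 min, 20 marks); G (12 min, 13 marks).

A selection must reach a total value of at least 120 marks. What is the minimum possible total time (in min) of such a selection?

27

Subsets with value ≥ 120, sorted by total time:
- A+B+C+F: time 27, value 123
- A+C+D+E+F: time 28, value 122
- A+B+D+F: time 29, value 130
Minimum time: 27 min.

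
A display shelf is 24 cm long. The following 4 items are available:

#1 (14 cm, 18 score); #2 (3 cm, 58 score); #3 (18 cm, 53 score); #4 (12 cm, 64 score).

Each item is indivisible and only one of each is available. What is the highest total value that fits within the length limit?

122 score

Check high-value combinations within 24 cm:
- #2+#4: length 3+12=15, value 58+64=122
- #2+#3: length 3+18=21, value 58+53=111
- #1+#2: length 14+3=17, value 18+58=76
- #4: length 12, value 64
- #2: length 3, value 58
Best: 122 score.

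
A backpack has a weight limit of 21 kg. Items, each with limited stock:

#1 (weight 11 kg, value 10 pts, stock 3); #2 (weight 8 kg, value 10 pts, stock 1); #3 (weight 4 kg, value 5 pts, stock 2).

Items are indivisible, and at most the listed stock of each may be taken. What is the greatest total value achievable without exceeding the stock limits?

Top feasible selections:
- 1×#2 + 2×#3: weight 16, value 20
- 1×#1 + 2×#3: weight 19, value 20
- 1×#1 + 1×#2: weight 19, value 20
- 1×#2 + 1×#3: weight 12, value 15
Best: 20 pts.

20 pts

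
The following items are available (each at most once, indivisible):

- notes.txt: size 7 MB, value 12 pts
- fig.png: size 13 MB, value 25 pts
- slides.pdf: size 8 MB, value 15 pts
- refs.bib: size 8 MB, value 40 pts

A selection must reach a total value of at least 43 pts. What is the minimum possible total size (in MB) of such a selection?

Subsets with value ≥ 43, sorted by total size:
- notes.txt+refs.bib: size 15, value 52
- slides.pdf+refs.bib: size 16, value 55
- fig.png+refs.bib: size 21, value 65
- notes.txt+slides.pdf+refs.bib: size 23, value 67
Minimum size: 15 MB.

15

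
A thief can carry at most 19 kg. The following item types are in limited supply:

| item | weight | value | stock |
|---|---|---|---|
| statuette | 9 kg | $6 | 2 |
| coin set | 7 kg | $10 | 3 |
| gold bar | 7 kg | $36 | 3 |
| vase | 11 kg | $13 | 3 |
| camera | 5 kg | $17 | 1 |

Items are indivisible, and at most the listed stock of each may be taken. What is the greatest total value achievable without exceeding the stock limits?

$89

Best selections within weight 19 and stock limits:
- 2×gold bar + 1×camera: weight 19, value 89
- 2×gold bar: weight 14, value 72
- 1×coin set + 1×gold bar + 1×camera: weight 19, value 63
Best: $89.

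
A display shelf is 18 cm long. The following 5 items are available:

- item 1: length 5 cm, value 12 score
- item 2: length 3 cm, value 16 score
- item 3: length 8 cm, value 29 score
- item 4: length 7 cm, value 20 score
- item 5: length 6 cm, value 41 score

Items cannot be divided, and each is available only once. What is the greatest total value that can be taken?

86 score

Check high-value combinations within 18 cm:
- item 2+item 3+item 5: length 3+8+6=17, value 16+29+41=86
- item 2+item 4+item 5: length 3+7+6=16, value 16+20+41=77
- item 1+item 4+item 5: length 5+7+6=18, value 12+20+41=73
Best: 86 score.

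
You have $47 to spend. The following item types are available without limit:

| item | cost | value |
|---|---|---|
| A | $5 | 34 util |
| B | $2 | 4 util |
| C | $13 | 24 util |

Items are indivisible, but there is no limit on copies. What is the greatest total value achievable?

310 util

Best value-per-unit is A at 34/5; filling with it alone gives 9×34 = 306.
Optimal mix: 9×A + 1×B → cost 47, value 310.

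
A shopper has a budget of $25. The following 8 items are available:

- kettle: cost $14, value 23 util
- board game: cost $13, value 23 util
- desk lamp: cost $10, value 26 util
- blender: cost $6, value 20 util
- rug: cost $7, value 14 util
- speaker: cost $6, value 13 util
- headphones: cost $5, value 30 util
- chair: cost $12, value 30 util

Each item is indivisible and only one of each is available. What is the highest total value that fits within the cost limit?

This is a 0/1 knapsack; check combinations near the capacity.
- blender+headphones+chair: cost 6+5+12=23, value 20+30+30=80
- blender+rug+speaker+headphones: cost 6+7+6+5=24, value 20+14+13+30=77
- desk lamp+blender+headphones: cost 10+6+5=21, value 26+20+30=76
Best: 80 util.

80 util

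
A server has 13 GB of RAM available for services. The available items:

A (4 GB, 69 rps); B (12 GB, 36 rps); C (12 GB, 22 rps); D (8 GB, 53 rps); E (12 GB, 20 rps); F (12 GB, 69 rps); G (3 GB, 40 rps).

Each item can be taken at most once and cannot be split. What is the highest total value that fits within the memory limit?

122 rps

Check high-value combinations within 13 GB:
- A+D: memory 4+8=12, value 69+53=122
- A+G: memory 4+3=7, value 69+40=109
- D+G: memory 8+3=11, value 53+40=93
Best: 122 rps.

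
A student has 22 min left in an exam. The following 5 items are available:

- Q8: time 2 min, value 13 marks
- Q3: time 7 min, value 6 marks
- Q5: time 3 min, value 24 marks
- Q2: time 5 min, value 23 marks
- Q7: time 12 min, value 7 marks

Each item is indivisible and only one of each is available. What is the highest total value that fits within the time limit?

67 marks

This is a 0/1 knapsack; check combinations near the capacity.
- Q8+Q5+Q2+Q7: time 2+3+5+12=22, value 13+24+23+7=67
- Q8+Q3+Q5+Q2: time 2+7+3+5=17, value 13+6+24+23=66
- Q8+Q5+Q2: time 2+3+5=10, value 13+24+23=60
- Q5+Q2+Q7: time 3+5+12=20, value 24+23+7=54
- Q3+Q5+Q2: time 7+3+5=15, value 6+24+23=53
Best: 67 marks.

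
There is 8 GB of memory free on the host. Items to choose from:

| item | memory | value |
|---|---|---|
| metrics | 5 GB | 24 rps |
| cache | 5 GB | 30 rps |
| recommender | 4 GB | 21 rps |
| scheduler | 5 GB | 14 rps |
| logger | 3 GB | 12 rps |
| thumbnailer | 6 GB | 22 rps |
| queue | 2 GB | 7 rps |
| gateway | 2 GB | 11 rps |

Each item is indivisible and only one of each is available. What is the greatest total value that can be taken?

This is a 0/1 knapsack; check combinations near the capacity.
- cache+logger: memory 5+3=8, value 30+12=42
- cache+gateway: memory 5+2=7, value 30+11=41
- recommender+queue+gateway: memory 4+2+2=8, value 21+7+11=39
- cache+queue: memory 5+2=7, value 30+7=37
Best: 42 rps.

42 rps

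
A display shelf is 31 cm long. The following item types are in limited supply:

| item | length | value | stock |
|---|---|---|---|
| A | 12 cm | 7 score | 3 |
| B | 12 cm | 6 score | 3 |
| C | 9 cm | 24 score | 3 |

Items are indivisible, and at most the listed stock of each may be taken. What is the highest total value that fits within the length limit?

72 score

Best selections within length 31 and stock limits:
- 3×C: length 27, value 72
- 1×A + 2×C: length 30, value 55
- 1×B + 2×C: length 30, value 54
Best: 72 score.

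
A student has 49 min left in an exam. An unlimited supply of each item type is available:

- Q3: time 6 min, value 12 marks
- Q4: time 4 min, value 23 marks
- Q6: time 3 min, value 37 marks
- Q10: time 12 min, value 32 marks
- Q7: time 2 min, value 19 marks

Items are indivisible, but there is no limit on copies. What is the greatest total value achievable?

593 marks

Best value-per-unit is Q6 at 37/3; filling with it alone gives 16×37 = 592.
Optimal mix: 15×Q6 + 2×Q7 → time 49, value 593.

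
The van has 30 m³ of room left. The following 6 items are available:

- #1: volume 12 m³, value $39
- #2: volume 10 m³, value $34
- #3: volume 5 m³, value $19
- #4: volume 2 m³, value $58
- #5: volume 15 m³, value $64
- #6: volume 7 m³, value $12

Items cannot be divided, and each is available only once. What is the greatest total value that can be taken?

$161

Check high-value combinations within 30 m³:
- #1+#4+#5: volume 12+2+15=29, value 39+58+64=161
- #2+#4+#5: volume 10+2+15=27, value 34+58+64=156
- #3+#4+#5+#6: volume 5+2+15+7=29, value 19+58+64+12=153
- #1+#2+#3+#4: volume 12+10+5+2=29, value 39+34+19+58=150
- #3+#4+#5: volume 5+2+15=22, value 19+58+64=141
Best: $161.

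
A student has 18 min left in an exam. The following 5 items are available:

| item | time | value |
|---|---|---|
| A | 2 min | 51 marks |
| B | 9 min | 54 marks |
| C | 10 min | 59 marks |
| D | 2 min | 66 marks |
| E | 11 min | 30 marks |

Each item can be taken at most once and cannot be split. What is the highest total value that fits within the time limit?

176 marks

Check high-value combinations within 18 min:
- A+C+D: time 2+10+2=14, value 51+59+66=176
- A+B+D: time 2+9+2=13, value 51+54+66=171
- A+D+E: time 2+2+11=15, value 51+66+30=147
- C+D: time 10+2=12, value 59+66=125
Best: 176 marks.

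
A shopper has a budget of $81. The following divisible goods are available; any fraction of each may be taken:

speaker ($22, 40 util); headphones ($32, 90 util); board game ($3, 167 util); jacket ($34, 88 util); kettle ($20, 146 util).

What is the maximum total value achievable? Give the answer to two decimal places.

Take in order of value per unit:
- board game (167/3 per unit): all 3 → value 167, running total 167.00
- kettle (146/20 per unit): all 20 → value 146, running total 313.00
- headphones (90/32 per unit): all 32 → value 90, running total 403.00
- jacket (88/34 per unit): 26 of 34 → value 26×88/34 = 67.2941, running total 470.29
Total 470.29.

470.29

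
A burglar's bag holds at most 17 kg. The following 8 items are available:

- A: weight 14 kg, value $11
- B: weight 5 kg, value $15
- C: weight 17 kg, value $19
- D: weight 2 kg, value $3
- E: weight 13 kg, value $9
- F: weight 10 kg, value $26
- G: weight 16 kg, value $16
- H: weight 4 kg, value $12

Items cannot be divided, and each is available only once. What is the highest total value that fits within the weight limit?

Check high-value combinations within 17 kg:
- B+D+F: weight 5+2+10=17, value 15+3+26=44
- B+F: weight 5+10=15, value 15+26=41
- D+F+H: weight 2+10+4=16, value 3+26+12=41
- F+H: weight 10+4=14, value 26+12=38
- B+D+H: weight 5+2+4=11, value 15+3+12=30
Best: $44.

$44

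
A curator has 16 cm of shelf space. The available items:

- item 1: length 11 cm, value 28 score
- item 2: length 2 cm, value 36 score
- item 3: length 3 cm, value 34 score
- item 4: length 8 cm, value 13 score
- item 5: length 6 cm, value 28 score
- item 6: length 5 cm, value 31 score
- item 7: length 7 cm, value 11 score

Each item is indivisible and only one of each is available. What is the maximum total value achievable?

Check high-value combinations within 16 cm:
- item 2+item 3+item 5+item 6: length 2+3+6+5=16, value 36+34+28+31=129
- item 2+item 3+item 6: length 2+3+5=10, value 36+34+31=101
- item 2+item 3+item 5: length 2+3+6=11, value 36+34+28=98
- item 1+item 2+item 3: length 11+2+3=16, value 28+36+34=98
- item 2+item 5+item 6: length 2+6+5=13, value 36+28+31=95
Best: 129 score.

129 score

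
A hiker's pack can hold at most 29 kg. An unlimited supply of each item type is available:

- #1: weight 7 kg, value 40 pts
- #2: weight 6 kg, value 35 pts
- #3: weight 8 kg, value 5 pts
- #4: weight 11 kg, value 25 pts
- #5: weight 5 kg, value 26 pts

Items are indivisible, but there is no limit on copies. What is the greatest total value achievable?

Best value-per-unit is #2 at 35/6; filling with it alone gives 4×35 = 140.
Optimal mix: 4×#2 + 1×#5 → weight 29, value 166.

166 pts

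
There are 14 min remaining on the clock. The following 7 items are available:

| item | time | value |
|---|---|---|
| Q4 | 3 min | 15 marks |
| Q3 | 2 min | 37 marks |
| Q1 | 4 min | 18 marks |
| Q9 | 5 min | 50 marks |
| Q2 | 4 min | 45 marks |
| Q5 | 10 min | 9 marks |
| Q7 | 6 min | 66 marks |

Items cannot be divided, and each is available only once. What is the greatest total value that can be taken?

153 marks

This is a 0/1 knapsack; check combinations near the capacity.
- Q3+Q9+Q7: time 2+5+6=13, value 37+50+66=153
- Q3+Q2+Q7: time 2+4+6=12, value 37+45+66=148
- Q4+Q3+Q9+Q2: time 3+2+5+4=14, value 15+37+50+45=147
- Q3+Q9+Q2: time 2+5+4=11, value 37+50+45=132
- Q4+Q9+Q7: time 3+5+6=14, value 15+50+66=131
Best: 153 marks.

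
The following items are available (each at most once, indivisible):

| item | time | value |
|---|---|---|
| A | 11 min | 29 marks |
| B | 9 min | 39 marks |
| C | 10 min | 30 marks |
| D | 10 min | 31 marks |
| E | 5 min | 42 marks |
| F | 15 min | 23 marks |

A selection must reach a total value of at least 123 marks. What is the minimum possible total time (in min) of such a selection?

Subsets with value ≥ 123, sorted by total time:
- B+C+D+E: time 34, value 142
- A+B+D+E: time 35, value 141
- A+B+C+E: time 35, value 140
Minimum time: 34 min.

34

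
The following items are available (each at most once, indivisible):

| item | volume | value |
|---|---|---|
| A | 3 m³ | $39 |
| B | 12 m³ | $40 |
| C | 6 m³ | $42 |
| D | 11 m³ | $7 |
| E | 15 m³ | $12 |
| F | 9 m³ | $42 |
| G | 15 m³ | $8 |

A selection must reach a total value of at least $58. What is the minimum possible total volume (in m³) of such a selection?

Subsets with value ≥ 58, sorted by total volume:
- A+C: volume 9, value 81
- A+F: volume 12, value 81
- C+F: volume 15, value 84
- A+B: volume 15, value 79
Minimum volume: 9 m³.

9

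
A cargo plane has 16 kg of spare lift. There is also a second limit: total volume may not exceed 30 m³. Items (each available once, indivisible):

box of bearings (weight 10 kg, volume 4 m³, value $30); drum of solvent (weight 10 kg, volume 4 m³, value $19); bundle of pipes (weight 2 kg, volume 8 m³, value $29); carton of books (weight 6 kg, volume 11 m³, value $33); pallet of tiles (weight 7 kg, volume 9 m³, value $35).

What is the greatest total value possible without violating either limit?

Feasible sets respecting both limits:
- bundle of pipes+carton of books+pallet of tiles: weight 15, volume 28, value 97
- carton of books+pallet of tiles: weight 13, volume 20, value 68
- bundle of pipes+pallet of tiles: weight 9, volume 17, value 64
- box of bearings+carton of books: weight 16, volume 15, value 63
Best: $97.

$97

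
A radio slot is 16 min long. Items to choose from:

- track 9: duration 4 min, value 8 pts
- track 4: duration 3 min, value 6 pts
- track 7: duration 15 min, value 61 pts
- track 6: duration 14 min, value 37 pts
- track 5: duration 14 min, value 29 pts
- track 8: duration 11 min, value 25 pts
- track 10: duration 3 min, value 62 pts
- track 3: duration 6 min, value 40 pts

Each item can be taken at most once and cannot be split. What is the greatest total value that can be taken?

116 pts

Check high-value combinations within 16 min:
- track 9+track 4+track 10+track 3: duration 4+3+3+6=16, value 8+6+62+40=116
- track 9+track 10+track 3: duration 4+3+6=13, value 8+62+40=110
- track 4+track 10+track 3: duration 3+3+6=12, value 6+62+40=108
Best: 116 pts.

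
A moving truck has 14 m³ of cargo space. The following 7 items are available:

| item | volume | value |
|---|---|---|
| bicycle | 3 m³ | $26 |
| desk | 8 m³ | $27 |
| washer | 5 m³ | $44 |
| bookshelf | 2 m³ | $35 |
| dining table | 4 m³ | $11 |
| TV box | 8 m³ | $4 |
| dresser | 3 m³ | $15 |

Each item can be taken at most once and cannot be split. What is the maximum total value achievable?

$120

Check high-value combinations within 14 m³:
- bicycle+washer+bookshelf+dresser: volume 3+5+2+3=13, value 26+44+35+15=120
- bicycle+washer+bookshelf+dining table: volume 3+5+2+4=14, value 26+44+35+11=116
- bicycle+washer+bookshelf: volume 3+5+2=10, value 26+44+35=105
- washer+bookshelf+dining table+dresser: volume 5+2+4+3=14, value 44+35+11+15=105
Best: $120.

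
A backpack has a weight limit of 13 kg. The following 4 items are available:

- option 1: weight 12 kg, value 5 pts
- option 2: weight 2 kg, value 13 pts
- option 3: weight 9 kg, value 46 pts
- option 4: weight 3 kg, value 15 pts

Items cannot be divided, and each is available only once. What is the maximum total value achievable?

61 pts

This is a 0/1 knapsack; check combinations near the capacity.
- option 3+option 4: weight 9+3=12, value 46+15=61
- option 2+option 3: weight 2+9=11, value 13+46=59
- option 3: weight 9, value 46
Best: 61 pts.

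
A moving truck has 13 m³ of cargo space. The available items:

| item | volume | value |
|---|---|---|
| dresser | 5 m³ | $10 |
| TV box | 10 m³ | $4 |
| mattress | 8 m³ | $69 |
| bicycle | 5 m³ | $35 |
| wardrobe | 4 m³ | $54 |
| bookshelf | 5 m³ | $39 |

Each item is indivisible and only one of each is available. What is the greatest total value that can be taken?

$123

This is a 0/1 knapsack; check combinations near the capacity.
- mattress+wardrobe: volume 8+4=12, value 69+54=123
- mattress+bookshelf: volume 8+5=13, value 69+39=108
- mattress+bicycle: volume 8+5=13, value 69+35=104
- wardrobe+bookshelf: volume 4+5=9, value 54+39=93
- bicycle+wardrobe: volume 5+4=9, value 35+54=89
Best: $123.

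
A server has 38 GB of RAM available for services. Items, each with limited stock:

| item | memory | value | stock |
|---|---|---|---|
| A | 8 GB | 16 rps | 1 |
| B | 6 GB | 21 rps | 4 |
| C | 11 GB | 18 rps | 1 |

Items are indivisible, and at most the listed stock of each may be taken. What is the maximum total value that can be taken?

Best selections within memory 38 and stock limits:
- 4×B + 1×C: memory 35, value 102
- 1×A + 4×B: memory 32, value 100
Best: 102 rps.

102 rps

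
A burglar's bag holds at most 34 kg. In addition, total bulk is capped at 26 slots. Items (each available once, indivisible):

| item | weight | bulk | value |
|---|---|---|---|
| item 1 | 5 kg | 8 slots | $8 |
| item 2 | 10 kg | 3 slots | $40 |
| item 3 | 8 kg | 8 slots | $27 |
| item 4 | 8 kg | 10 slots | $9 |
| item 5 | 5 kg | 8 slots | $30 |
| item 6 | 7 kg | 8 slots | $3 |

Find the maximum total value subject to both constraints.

$97

Feasible sets respecting both limits:
- item 2+item 3+item 5: weight 23, bulk 19, value 97
- item 2+item 4+item 5: weight 23, bulk 21, value 79
- item 1+item 2+item 5: weight 20, bulk 19, value 78
Best: $97.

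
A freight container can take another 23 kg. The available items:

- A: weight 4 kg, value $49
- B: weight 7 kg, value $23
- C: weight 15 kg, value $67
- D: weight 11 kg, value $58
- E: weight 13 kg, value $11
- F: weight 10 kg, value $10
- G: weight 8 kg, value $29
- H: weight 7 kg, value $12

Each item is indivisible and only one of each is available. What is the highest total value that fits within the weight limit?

Check high-value combinations within 23 kg:
- A+D+G: weight 4+11+8=23, value 49+58+29=136
- A+B+D: weight 4+7+11=22, value 49+23+58=130
- A+D+H: weight 4+11+7=22, value 49+58+12=119
- A+C: weight 4+15=19, value 49+67=116
Best: $136.

$136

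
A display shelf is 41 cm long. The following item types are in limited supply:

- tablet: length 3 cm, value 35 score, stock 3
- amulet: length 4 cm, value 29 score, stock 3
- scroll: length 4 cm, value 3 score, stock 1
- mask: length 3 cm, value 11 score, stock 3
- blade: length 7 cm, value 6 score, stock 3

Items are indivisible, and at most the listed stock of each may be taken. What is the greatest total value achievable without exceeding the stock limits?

234 score

Top feasible selections:
- 3×tablet + 3×amulet + 1×scroll + 3×mask + 1×blade: length 41, value 234
- 3×tablet + 3×amulet + 3×mask + 1×blade: length 37, value 231
- 3×tablet + 3×amulet + 1×scroll + 3×mask: length 34, value 228
- 3×tablet + 3×amulet + 2×mask + 2×blade: length 41, value 226
Best: 234 score.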